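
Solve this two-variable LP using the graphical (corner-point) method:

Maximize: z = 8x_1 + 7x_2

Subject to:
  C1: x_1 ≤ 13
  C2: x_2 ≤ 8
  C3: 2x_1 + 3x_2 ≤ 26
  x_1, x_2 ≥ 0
x_1 = 13, x_2 = 0, z = 104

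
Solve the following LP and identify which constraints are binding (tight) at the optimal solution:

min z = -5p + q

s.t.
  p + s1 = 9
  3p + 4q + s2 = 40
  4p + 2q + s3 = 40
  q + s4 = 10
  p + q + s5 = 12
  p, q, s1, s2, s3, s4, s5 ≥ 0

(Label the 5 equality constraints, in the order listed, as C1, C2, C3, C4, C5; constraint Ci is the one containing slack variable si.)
Optimal: p = 9, q = 0
Slack at optimum:
  C1: slack = 0 (binding)
  C2: slack = 13
  C3: slack = 4
  C4: slack = 10
  C5: slack = 3
  p ≥ 0: p = 9
  q ≥ 0: q = 0 (binding)
Binding constraints: C1, q ≥ 0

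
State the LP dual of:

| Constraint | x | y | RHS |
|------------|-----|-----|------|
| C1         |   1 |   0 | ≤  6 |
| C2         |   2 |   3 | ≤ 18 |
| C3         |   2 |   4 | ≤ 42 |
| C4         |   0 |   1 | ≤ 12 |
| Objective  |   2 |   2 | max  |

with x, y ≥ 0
Minimize: z = 6y1 + 18y2 + 42y3 + 12y4

Subject to:
  C1: -y1 - 2y2 - 2y3 ≤ -2
  C2: -3y2 - 4y3 - y4 ≤ -2
  y1, y2, y3, y4 ≥ 0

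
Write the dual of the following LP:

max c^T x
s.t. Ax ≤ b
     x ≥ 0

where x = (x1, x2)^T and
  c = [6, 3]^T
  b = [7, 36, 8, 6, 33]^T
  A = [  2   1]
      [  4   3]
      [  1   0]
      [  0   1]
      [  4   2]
Minimize: z = 7y1 + 36y2 + 8y3 + 6y4 + 33y5

Subject to:
  C1: -2y1 - 4y2 - y3 - 4y5 ≤ -6
  C2: -y1 - 3y2 - y4 - 2y5 ≤ -3
  y1, y2, y3, y4, y5 ≥ 0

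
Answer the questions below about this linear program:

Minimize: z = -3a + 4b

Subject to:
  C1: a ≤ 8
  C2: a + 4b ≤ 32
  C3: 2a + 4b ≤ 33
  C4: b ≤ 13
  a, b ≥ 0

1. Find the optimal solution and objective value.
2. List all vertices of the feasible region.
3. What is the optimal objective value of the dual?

1. a = 8, b = 0, z = -24
2. (0, 0), (8, 0), (8, 4.25), (1, 7.75), (0, 8)
3. -24 (by strong duality, equal to the primal optimum)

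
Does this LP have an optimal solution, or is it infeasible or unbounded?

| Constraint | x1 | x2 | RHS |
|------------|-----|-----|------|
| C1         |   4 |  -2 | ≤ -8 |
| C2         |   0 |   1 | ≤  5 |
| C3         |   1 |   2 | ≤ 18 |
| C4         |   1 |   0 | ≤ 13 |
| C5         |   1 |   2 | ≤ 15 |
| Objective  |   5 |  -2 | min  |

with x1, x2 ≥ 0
The point (0, 5) satisfies every constraint, so the LP is feasible; the constraints give x1 ≤ 13 and x2 ≤ 5, which with x1, x2 ≥ 0 keep the feasible region inside a bounded box. A feasible, bounded LP attains a finite optimum at a vertex.

Evaluating z = 5x1 - 2x2 at each vertex:
  (0, 4): z = -8
  (0.5, 5): z = -7.5
  (0, 5): z = -10

The LP has an optimal solution: (0, 5) with z = -10.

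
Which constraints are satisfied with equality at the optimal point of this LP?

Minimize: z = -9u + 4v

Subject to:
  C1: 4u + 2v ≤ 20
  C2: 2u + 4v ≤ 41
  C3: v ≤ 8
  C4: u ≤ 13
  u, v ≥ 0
Optimal: u = 5, v = 0
Slack at optimum:
  C1: slack = 0 (binding)
  C2: slack = 31
  C3: slack = 8
  C4: slack = 8
  u ≥ 0: u = 5
  v ≥ 0: v = 0 (binding)
Binding constraints: C1, v ≥ 0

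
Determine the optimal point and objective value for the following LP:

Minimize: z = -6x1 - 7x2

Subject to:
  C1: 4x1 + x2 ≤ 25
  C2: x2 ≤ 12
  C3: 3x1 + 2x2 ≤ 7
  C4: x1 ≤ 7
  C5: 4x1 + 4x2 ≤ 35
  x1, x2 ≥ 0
Each vertex is the intersection of two constraint boundaries that also satisfies all remaining constraints:
  x1 = 0 and x2 = 0 → (0, 0)
  3x1 + 2x2 = 7 and x2 = 0 → (2.333, 0)
  3x1 + 2x2 = 7 and x1 = 0 → (0, 3.5)

Evaluating z = -6x1 - 7x2 at each vertex:
  (0, 0): z = 0
  (2.333, 0): z = -14
  (0, 3.5): z = -24.5

The minimum is at (0, 3.5) with z = -24.5.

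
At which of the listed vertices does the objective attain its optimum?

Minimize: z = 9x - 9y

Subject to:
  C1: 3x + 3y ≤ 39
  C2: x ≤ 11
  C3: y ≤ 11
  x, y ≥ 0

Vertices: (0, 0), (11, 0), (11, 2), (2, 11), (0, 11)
(0, 11) with z = -99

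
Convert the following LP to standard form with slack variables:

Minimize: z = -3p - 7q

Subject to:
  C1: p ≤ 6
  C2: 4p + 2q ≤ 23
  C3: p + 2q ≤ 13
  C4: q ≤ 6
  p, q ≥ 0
min z = -3p - 7q

s.t.
  p + s1 = 6
  4p + 2q + s2 = 23
  p + 2q + s3 = 13
  q + s4 = 6
  p, q, s1, s2, s3, s4 ≥ 0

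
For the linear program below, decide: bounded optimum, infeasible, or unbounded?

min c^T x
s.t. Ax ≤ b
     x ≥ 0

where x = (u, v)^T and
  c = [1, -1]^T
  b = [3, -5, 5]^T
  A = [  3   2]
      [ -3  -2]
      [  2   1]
One constraint requires 3u + 2v ≤ 3, while the constraint -3u - 2v ≤ -5 is equivalent to 3u + 2v ≥ 5. Together they would need 5 ≤ 3u + 2v ≤ 3, which is impossible since 5 > 3. No point satisfies all constraints.

Infeasible — the constraint set is empty.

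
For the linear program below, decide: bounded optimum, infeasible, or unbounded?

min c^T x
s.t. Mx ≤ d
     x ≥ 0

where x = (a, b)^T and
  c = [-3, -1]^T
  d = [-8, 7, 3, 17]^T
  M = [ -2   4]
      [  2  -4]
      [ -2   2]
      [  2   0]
One constraint requires 2a - 4b ≤ 7, while the constraint -2a + 4b ≤ -8 is equivalent to 2a - 4b ≥ 8. Together they would need 8 ≤ 2a - 4b ≤ 7, which is impossible since 8 > 7. No point satisfies all constraints.

The feasible region is empty; the LP is infeasible.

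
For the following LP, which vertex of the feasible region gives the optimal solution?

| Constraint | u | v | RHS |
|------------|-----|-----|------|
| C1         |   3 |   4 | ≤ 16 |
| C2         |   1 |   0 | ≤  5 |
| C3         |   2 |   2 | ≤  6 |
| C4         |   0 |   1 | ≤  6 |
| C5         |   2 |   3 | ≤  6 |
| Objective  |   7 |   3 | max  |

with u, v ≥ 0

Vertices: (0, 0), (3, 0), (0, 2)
(3, 0) with z = 21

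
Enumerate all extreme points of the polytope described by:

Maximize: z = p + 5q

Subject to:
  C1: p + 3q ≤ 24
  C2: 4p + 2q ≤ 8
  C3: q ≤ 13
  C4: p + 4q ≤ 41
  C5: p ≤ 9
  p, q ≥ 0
Each vertex is the intersection of two constraint boundaries that also satisfies all remaining constraints:
  p = 0 and q = 0 → (0, 0)
  4p + 2q = 8 and q = 0 → (2, 0)
  4p + 2q = 8 and p = 0 → (0, 4)

Vertices: (0, 0), (2, 0), (0, 4)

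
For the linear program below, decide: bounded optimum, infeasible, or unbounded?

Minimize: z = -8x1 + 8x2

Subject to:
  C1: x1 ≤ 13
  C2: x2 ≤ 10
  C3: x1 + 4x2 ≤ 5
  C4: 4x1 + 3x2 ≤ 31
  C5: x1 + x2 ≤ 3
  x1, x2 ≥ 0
The point (3, 0) satisfies every constraint, so the LP is feasible; the constraints give x1 ≤ 13 and x2 ≤ 10, which with x1, x2 ≥ 0 keep the feasible region inside a bounded box. A feasible, bounded LP attains a finite optimum at a vertex.

Bounded optimum: z* = -24 at (3, 0).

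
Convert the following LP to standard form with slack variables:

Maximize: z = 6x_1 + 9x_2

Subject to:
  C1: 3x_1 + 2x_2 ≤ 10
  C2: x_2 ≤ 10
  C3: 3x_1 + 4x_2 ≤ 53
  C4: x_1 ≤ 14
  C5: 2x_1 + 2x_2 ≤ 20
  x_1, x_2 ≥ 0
max z = 6x_1 + 9x_2

s.t.
  3x_1 + 2x_2 + s1 = 10
  x_2 + s2 = 10
  3x_1 + 4x_2 + s3 = 53
  x_1 + s4 = 14
  2x_1 + 2x_2 + s5 = 20
  x_1, x_2, s1, s2, s3, s4, s5 ≥ 0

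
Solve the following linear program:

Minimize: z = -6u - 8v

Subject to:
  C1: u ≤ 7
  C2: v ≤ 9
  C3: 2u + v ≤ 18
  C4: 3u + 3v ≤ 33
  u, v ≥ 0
u = 2, v = 9, z = -84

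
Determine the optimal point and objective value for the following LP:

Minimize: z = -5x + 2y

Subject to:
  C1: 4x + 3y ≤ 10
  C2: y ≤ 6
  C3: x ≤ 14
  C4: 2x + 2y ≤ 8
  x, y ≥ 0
x = 2.5, y = 0, z = -12.5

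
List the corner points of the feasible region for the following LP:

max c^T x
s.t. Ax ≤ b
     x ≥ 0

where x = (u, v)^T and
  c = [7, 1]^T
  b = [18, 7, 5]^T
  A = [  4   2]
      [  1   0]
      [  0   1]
Each vertex is the intersection of two constraint boundaries that also satisfies all remaining constraints:
  u = 0 and v = 0 → (0, 0)
  4u + 2v = 18 and v = 0 → (4.5, 0)
  4u + 2v = 18 and v = 5 → (2, 5)
  v = 5 and u = 0 → (0, 5)

Vertices: (0, 0), (4.5, 0), (2, 5), (0, 5)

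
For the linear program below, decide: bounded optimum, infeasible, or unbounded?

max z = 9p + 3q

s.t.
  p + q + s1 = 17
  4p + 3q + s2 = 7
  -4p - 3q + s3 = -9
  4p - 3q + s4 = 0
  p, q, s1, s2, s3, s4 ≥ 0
The row 4p + 3q + s2 = 7 with s2 ≥ 0 requires 4p + 3q ≤ 7, while the row -4p - 3q + s3 = -9 with s3 ≥ 0 is equivalent to 4p + 3q ≥ 9. Together they would need 9 ≤ 4p + 3q ≤ 7, which is impossible since 9 > 7. No point satisfies all constraints.

Infeasible: no point satisfies all constraints simultaneously.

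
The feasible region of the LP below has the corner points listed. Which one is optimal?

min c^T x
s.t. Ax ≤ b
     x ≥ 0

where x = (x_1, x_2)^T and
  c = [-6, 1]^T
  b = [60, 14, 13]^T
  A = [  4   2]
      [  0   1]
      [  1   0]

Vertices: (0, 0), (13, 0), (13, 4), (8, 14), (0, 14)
Evaluating z = -6x_1 + x_2 at each vertex:
  (0, 0): z = 0
  (13, 0): z = -78
  (13, 4): z = -74
  (8, 14): z = -34
  (0, 14): z = 14

The smallest value is z = -78, attained at (13, 0).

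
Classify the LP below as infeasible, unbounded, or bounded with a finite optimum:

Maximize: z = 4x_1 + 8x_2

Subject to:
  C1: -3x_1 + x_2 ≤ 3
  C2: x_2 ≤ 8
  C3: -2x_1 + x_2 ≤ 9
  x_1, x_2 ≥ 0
Feasible point: (0, 0) satisfies every constraint, so the LP is feasible.
Direction d = (1, 0): for each constraint row a, a·d ≤ 0 —
  (-3)(1) + (1)(0) = -3 ≤ 0
  (0)(1) + (1)(0) = 0 ≤ 0
  (-2)(1) + (1)(0) = -2 ≤ 0
and d ≥ 0, so (0, 0) + t·d stays feasible for every t ≥ 0. Along this ray z = 4x_1 + 8x_2 changes by 4 per unit t, so z → +∞.

Unbounded: there is a feasible ray along which z → +∞.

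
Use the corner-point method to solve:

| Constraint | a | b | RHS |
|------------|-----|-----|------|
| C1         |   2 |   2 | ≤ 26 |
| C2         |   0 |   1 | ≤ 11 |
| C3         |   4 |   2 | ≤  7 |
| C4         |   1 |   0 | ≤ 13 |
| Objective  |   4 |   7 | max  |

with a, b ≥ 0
Each vertex is the intersection of two constraint boundaries that also satisfies all remaining constraints:
  a = 0 and b = 0 → (0, 0)
  4a + 2b = 7 and b = 0 → (1.75, 0)
  4a + 2b = 7 and a = 0 → (0, 3.5)

Evaluating z = 4a + 7b at each vertex:
  (0, 0): z = 0
  (1.75, 0): z = 7
  (0, 3.5): z = 24.5

The maximum is at (0, 3.5) with z = 24.5.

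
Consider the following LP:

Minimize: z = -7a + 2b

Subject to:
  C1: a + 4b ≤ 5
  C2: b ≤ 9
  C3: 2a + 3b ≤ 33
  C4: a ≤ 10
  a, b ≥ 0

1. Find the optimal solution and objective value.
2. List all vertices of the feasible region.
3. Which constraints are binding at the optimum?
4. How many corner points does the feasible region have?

1. a = 5, b = 0, z = -35
2. (0, 0), (5, 0), (0, 1.25)
3. C1, b ≥ 0
4. 3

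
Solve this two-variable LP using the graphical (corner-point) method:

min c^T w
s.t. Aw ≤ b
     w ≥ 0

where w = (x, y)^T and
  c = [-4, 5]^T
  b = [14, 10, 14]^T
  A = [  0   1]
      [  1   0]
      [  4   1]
x = 3.5, y = 0, z = -14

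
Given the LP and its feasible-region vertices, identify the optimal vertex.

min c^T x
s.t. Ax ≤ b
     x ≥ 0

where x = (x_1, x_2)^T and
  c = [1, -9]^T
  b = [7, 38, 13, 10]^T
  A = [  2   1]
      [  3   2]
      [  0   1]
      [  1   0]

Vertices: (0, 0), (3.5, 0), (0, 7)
Evaluating z = x_1 - 9x_2 at each vertex:
  (0, 0): z = 0
  (3.5, 0): z = 3.5
  (0, 7): z = -63

The smallest value is z = -63, attained at (0, 7).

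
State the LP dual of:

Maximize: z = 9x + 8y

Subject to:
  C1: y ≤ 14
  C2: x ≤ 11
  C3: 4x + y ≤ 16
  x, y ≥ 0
Minimize: z = 14y1 + 11y2 + 16y3

Subject to:
  C1: -y2 - 4y3 ≤ -9
  C2: -y1 - y3 ≤ -8
  y1, y2, y3 ≥ 0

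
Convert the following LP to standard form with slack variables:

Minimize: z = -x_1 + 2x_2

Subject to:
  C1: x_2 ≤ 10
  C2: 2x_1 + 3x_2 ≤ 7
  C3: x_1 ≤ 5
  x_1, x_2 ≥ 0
min z = -x_1 + 2x_2

s.t.
  x_2 + s1 = 10
  2x_1 + 3x_2 + s2 = 7
  x_1 + s3 = 5
  x_1, x_2, s1, s2, s3 ≥ 0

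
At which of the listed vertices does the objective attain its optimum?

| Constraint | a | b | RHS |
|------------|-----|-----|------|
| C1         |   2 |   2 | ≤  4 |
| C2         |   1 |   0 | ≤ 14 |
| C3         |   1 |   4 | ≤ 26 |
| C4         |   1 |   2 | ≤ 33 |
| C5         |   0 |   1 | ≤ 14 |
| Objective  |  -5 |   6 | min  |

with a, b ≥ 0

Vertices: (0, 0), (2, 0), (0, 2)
Evaluating z = -5a + 6b at each vertex:
  (0, 0): z = 0
  (2, 0): z = -10
  (0, 2): z = 12

The smallest value is z = -10, attained at (2, 0).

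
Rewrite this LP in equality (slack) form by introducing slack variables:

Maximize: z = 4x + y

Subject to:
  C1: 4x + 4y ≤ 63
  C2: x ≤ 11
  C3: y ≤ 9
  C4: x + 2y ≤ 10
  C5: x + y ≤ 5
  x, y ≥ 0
max z = 4x + y

s.t.
  4x + 4y + s1 = 63
  x + s2 = 11
  y + s3 = 9
  x + 2y + s4 = 10
  x + y + s5 = 5
  x, y, s1, s2, s3, s4, s5 ≥ 0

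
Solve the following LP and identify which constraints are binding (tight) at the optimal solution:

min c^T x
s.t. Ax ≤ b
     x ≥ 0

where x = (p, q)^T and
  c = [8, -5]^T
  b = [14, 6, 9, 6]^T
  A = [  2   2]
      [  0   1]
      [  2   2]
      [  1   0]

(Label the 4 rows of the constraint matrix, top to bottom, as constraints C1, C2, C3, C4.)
Optimal: p = 0, q = 4.5
Slack at optimum:
  C1: slack = 5
  C2: slack = 1.5
  C3: slack = 0 (binding)
  C4: slack = 6
  p ≥ 0: p = 0 (binding)
  q ≥ 0: q = 4.5
Binding constraints: C3, p ≥ 0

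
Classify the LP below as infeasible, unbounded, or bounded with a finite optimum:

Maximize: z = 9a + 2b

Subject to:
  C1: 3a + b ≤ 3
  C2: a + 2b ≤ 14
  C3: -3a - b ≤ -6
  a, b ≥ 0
C1 requires 3a + b ≤ 3, while C3 (-3a - b ≤ -6) is equivalent to 3a + b ≥ 6. Together they would need 6 ≤ 3a + b ≤ 3, which is impossible since 6 > 3. No point satisfies all constraints.

Infeasible — the constraint set is empty.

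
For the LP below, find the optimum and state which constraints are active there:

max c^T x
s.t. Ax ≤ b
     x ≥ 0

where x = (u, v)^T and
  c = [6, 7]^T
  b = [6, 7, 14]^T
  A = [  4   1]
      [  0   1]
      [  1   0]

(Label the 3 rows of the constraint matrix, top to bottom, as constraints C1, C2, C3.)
Optimal: u = 0, v = 6
Slack at optimum:
  C1: slack = 0 (binding)
  C2: slack = 1
  C3: slack = 14
  u ≥ 0: u = 0 (binding)
  v ≥ 0: v = 6
Binding constraints: C1, u ≥ 0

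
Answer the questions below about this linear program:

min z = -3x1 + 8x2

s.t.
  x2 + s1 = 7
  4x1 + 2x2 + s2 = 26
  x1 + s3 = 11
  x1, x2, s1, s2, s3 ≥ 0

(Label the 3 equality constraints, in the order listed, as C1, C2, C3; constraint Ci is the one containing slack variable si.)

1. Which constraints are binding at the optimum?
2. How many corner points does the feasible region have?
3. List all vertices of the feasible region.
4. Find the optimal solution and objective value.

1. C2, x2 ≥ 0
2. 4
3. (0, 0), (6.5, 0), (3, 7), (0, 7)
4. x1 = 6.5, x2 = 0, z = -19.5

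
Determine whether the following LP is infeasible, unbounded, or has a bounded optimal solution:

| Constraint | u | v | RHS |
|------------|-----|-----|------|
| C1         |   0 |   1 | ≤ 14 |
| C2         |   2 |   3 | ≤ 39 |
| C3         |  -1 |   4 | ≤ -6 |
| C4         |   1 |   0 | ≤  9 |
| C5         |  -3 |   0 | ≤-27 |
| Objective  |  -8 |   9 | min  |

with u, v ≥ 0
The point (9, 0) satisfies every constraint, so the LP is feasible; the constraints give u ≤ 9 and v ≤ 14, which with u, v ≥ 0 keep the feasible region inside a bounded box. A feasible, bounded LP attains a finite optimum at a vertex.

Evaluating z = -8u + 9v at each vertex:
  (9, 0): z = -72
  (9, 0.75): z = -65.25

Bounded optimum: z* = -72 at (9, 0).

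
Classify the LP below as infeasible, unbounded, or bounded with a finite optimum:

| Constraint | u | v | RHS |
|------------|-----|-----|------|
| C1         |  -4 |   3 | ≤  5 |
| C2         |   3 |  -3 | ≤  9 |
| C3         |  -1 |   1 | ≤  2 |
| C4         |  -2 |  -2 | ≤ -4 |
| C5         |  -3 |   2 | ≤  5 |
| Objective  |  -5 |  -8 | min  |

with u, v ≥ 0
Feasible point: (1, 1) satisfies every constraint, so the LP is feasible.
Direction d = (1, 1): for each constraint row a, a·d ≤ 0 —
  (-4)(1) + (3)(1) = -1 ≤ 0
  (3)(1) + (-3)(1) = 0 ≤ 0
  (-1)(1) + (1)(1) = 0 ≤ 0
  (-2)(1) + (-2)(1) = -4 ≤ 0
  (-3)(1) + (2)(1) = -1 ≤ 0
and d ≥ 0, so (1, 1) + t·d stays feasible for every t ≥ 0. Along this ray z = -5u - 8v changes by -13 per unit t, so z → −∞.

The LP is unbounded; z can be made arbitrarily small.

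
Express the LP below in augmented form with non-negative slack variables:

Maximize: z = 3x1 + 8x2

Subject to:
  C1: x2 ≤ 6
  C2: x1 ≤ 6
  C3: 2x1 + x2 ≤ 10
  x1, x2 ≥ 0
max z = 3x1 + 8x2

s.t.
  x2 + s1 = 6
  x1 + s2 = 6
  2x1 + x2 + s3 = 10
  x1, x2, s1, s2, s3 ≥ 0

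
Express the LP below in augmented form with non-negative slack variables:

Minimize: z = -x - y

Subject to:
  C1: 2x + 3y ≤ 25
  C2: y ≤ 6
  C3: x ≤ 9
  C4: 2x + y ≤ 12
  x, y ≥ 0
min z = -x - y

s.t.
  2x + 3y + s1 = 25
  y + s2 = 6
  x + s3 = 9
  2x + y + s4 = 12
  x, y, s1, s2, s3, s4 ≥ 0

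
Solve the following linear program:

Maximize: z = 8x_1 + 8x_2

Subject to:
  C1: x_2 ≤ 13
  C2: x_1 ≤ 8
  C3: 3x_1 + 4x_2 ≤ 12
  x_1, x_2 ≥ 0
x_1 = 4, x_2 = 0, z = 32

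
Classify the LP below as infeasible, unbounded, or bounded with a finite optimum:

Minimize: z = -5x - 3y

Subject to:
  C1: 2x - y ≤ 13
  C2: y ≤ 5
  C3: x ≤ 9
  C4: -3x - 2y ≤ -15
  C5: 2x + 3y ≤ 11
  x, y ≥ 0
The point (5.5, 0) satisfies every constraint, so the LP is feasible; the constraints give x ≤ 9 and y ≤ 5, which with x, y ≥ 0 keep the feasible region inside a bounded box. A feasible, bounded LP attains a finite optimum at a vertex.

The LP has an optimal solution: (5.5, 0) with z = -27.5.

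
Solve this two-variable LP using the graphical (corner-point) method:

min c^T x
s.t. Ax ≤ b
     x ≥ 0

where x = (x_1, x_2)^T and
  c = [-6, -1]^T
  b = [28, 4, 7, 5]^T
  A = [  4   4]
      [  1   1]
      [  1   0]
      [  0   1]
x_1 = 4, x_2 = 0, z = -24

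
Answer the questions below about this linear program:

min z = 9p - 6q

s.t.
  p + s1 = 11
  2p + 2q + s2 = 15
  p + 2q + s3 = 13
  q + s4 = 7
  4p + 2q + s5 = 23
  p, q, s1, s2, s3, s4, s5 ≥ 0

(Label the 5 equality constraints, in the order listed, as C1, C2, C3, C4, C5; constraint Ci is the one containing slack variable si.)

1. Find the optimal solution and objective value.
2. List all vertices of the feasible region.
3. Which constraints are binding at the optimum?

1. p = 0, q = 6.5, z = -39
2. (0, 0), (5.75, 0), (4, 3.5), (2, 5.5), (0, 6.5)
3. C3, p ≥ 0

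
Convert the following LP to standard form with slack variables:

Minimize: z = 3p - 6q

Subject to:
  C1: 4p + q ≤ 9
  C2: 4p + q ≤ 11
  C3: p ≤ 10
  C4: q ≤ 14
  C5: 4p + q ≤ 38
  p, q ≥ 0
min z = 3p - 6q

s.t.
  4p + q + s1 = 9
  4p + q + s2 = 11
  p + s3 = 10
  q + s4 = 14
  4p + q + s5 = 38
  p, q, s1, s2, s3, s4, s5 ≥ 0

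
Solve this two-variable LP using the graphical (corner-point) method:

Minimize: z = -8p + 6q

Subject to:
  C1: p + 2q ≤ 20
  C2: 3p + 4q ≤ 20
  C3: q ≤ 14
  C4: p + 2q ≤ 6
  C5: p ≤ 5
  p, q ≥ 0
p = 5, q = 0, z = -40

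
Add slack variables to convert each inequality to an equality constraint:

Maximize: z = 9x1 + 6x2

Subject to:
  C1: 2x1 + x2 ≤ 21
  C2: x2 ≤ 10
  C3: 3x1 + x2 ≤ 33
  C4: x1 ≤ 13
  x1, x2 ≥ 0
max z = 9x1 + 6x2

s.t.
  2x1 + x2 + s1 = 21
  x2 + s2 = 10
  3x1 + x2 + s3 = 33
  x1 + s4 = 13
  x1, x2, s1, s2, s3, s4 ≥ 0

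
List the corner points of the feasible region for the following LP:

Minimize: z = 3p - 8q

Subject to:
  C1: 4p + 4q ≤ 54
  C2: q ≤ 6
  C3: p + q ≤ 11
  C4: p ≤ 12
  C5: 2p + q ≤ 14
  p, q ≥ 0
Each vertex is the intersection of two constraint boundaries that also satisfies all remaining constraints:
  p = 0 and q = 0 → (0, 0)
  2p + q = 14 and q = 0 → (7, 0)
  q = 6 and 2p + q = 14 → (4, 6)
  q = 6 and p = 0 → (0, 6)

Vertices: (0, 0), (7, 0), (4, 6), (0, 6)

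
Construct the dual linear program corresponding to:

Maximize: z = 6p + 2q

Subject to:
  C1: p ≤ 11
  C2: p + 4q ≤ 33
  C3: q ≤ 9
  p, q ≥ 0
Minimize: z = 11y1 + 33y2 + 9y3

Subject to:
  C1: -y1 - y2 ≤ -6
  C2: -4y2 - y3 ≤ -2
  y1, y2, y3 ≥ 0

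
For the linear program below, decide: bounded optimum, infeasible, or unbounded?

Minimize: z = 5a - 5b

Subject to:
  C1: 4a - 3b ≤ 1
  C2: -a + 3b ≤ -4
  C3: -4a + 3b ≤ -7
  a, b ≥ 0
C1 requires 4a - 3b ≤ 1, while C3 (-4a + 3b ≤ -7) is equivalent to 4a - 3b ≥ 7. Together they would need 7 ≤ 4a - 3b ≤ 1, which is impossible since 7 > 1. No point satisfies all constraints.

Infeasible — the constraint set is empty.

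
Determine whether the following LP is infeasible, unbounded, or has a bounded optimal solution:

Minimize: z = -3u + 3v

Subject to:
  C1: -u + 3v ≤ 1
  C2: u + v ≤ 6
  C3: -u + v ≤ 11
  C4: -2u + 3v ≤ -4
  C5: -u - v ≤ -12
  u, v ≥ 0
C2 requires u + v ≤ 6, while C5 (-u - v ≤ -12) is equivalent to u + v ≥ 12. Together they would need 12 ≤ u + v ≤ 6, which is impossible since 12 > 6. No point satisfies all constraints.

Infeasible — the constraint set is empty.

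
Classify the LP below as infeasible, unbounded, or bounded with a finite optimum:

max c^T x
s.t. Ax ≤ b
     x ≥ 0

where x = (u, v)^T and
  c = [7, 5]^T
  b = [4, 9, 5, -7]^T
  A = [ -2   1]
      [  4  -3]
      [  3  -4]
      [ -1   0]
Feasible point: (7, 7) satisfies every constraint, so the LP is feasible.
Direction d = (1, 2): for each constraint row a, a·d ≤ 0 —
  (-2)(1) + (1)(2) = 0 ≤ 0
  (4)(1) + (-3)(2) = -2 ≤ 0
  (3)(1) + (-4)(2) = -5 ≤ 0
  (-1)(1) + (0)(2) = -1 ≤ 0
and d ≥ 0, so (7, 7) + t·d stays feasible for every t ≥ 0. Along this ray z = 7u + 5v changes by 17 per unit t, so z → +∞.

The LP is unbounded; z can be made arbitrarily large.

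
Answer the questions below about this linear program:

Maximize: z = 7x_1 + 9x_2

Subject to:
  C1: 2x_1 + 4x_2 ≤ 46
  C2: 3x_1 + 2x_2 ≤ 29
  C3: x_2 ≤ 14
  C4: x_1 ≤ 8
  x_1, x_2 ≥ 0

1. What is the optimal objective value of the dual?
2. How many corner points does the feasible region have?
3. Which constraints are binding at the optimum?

1. 111 (by strong duality, equal to the primal optimum)
2. 5
3. C1, C2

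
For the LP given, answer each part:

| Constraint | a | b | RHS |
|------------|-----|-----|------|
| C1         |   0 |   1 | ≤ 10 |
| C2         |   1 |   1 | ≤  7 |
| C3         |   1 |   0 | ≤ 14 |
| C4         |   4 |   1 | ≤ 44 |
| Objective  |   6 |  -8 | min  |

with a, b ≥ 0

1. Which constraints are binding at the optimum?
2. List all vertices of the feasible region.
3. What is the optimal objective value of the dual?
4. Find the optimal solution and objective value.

1. C2, a ≥ 0
2. (0, 0), (7, 0), (0, 7)
3. -56 (by strong duality, equal to the primal optimum)
4. a = 0, b = 7, z = -56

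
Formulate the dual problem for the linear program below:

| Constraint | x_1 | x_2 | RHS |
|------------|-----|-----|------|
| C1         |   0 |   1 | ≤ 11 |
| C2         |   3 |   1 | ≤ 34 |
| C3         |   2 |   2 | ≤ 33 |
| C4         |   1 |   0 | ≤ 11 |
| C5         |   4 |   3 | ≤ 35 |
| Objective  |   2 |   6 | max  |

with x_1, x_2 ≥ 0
Minimize: z = 11y1 + 34y2 + 33y3 + 11y4 + 35y5

Subject to:
  C1: -3y2 - 2y3 - y4 - 4y5 ≤ -2
  C2: -y1 - y2 - 2y3 - 3y5 ≤ -6
  y1, y2, y3, y4, y5 ≥ 0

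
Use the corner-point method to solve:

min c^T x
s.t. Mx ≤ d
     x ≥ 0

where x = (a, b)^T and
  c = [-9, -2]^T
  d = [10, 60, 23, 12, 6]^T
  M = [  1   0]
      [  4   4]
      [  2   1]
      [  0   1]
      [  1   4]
a = 6, b = 0, z = -54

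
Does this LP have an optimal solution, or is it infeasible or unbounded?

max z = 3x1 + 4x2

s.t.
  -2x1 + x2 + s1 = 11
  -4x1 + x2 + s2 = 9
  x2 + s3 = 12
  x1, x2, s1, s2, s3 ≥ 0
Feasible point: (0, 0) satisfies every constraint, so the LP is feasible.
Direction d = (1, 0): for each constraint row a, a·d ≤ 0 —
  (-2)(1) + (1)(0) = -2 ≤ 0
  (-4)(1) + (1)(0) = -4 ≤ 0
  (0)(1) + (1)(0) = 0 ≤ 0
and d ≥ 0, so (0, 0) + t·d stays feasible for every t ≥ 0. Along this ray z = 3x1 + 4x2 changes by 3 per unit t, so z → +∞.

Unbounded: there is a feasible ray along which z → +∞.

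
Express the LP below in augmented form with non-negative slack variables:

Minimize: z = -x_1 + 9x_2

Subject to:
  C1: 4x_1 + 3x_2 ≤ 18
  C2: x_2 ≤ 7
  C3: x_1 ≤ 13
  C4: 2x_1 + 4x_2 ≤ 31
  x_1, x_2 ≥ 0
min z = -x_1 + 9x_2

s.t.
  4x_1 + 3x_2 + s1 = 18
  x_2 + s2 = 7
  x_1 + s3 = 13
  2x_1 + 4x_2 + s4 = 31
  x_1, x_2, s1, s2, s3, s4 ≥ 0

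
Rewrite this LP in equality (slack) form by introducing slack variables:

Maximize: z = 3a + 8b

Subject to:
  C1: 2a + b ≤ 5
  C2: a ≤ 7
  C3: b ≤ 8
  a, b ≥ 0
max z = 3a + 8b

s.t.
  2a + b + s1 = 5
  a + s2 = 7
  b + s3 = 8
  a, b, s1, s2, s3 ≥ 0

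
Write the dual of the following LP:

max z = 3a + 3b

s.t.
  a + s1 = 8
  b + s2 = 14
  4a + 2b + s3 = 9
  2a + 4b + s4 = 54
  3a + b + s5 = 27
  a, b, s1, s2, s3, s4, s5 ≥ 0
Minimize: z = 8y1 + 14y2 + 9y3 + 54y4 + 27y5

Subject to:
  C1: -y1 - 4y3 - 2y4 - 3y5 ≤ -3
  C2: -y2 - 2y3 - 4y4 - y5 ≤ -3
  y1, y2, y3, y4, y5 ≥ 0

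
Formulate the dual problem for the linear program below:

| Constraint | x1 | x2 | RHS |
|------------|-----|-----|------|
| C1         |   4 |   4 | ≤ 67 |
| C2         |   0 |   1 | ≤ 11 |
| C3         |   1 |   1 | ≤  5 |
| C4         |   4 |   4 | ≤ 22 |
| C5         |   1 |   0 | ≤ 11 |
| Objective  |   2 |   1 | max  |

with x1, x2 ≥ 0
Minimize: z = 67y1 + 11y2 + 5y3 + 22y4 + 11y5

Subject to:
  C1: -4y1 - y3 - 4y4 - y5 ≤ -2
  C2: -4y1 - y2 - y3 - 4y4 ≤ -1
  y1, y2, y3, y4, y5 ≥ 0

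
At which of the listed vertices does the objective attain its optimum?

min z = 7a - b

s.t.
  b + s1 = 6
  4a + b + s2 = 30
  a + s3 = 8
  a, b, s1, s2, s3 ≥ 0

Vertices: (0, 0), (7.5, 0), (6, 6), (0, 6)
(0, 6) with z = -6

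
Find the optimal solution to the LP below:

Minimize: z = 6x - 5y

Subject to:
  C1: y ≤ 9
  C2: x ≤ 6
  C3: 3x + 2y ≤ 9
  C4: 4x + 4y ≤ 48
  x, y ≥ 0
Each vertex is the intersection of two constraint boundaries that also satisfies all remaining constraints:
  x = 0 and y = 0 → (0, 0)
  3x + 2y = 9 and y = 0 → (3, 0)
  3x + 2y = 9 and x = 0 → (0, 4.5)

Evaluating z = 6x - 5y at each vertex:
  (0, 0): z = 0
  (3, 0): z = 18
  (0, 4.5): z = -22.5

The minimum is at (0, 4.5) with z = -22.5.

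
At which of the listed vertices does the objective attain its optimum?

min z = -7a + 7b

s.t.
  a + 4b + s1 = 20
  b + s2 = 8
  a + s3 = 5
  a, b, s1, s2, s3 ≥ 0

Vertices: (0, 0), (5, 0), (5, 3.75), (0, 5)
(5, 0) with z = -35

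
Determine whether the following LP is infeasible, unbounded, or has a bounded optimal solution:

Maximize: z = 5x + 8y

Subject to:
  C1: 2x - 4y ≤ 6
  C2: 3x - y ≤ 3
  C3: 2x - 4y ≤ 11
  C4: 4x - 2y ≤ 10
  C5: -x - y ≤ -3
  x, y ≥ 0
Feasible point: (0, 3) satisfies every constraint, so the LP is feasible.
Direction d = (0, 1): for each constraint row a, a·d ≤ 0 —
  (2)(0) + (-4)(1) = -4 ≤ 0
  (3)(0) + (-1)(1) = -1 ≤ 0
  (2)(0) + (-4)(1) = -4 ≤ 0
  (4)(0) + (-2)(1) = -2 ≤ 0
  (-1)(0) + (-1)(1) = -1 ≤ 0
and d ≥ 0, so (0, 3) + t·d stays feasible for every t ≥ 0. Along this ray z = 5x + 8y changes by 8 per unit t, so z → +∞.

Unbounded — the objective can increase without bound over the feasible region.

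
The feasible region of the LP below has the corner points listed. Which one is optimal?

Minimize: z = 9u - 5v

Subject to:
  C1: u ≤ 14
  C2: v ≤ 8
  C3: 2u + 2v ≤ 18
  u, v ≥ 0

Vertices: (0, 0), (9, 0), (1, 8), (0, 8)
(0, 8) with z = -40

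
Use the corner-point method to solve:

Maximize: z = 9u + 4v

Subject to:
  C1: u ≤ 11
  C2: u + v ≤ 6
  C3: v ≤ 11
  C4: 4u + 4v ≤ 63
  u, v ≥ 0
Each vertex is the intersection of two constraint boundaries that also satisfies all remaining constraints:
  u = 0 and v = 0 → (0, 0)
  u + v = 6 and v = 0 → (6, 0)
  u + v = 6 and u = 0 → (0, 6)

Evaluating z = 9u + 4v at each vertex:
  (0, 0): z = 0
  (6, 0): z = 54
  (0, 6): z = 24

The maximum is at (6, 0) with z = 54.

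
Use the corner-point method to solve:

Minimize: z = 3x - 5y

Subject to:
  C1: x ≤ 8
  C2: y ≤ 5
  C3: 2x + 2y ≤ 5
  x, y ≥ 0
Each vertex is the intersection of two constraint boundaries that also satisfies all remaining constraints:
  x = 0 and y = 0 → (0, 0)
  2x + 2y = 5 and y = 0 → (2.5, 0)
  2x + 2y = 5 and x = 0 → (0, 2.5)

Evaluating z = 3x - 5y at each vertex:
  (0, 0): z = 0
  (2.5, 0): z = 7.5
  (0, 2.5): z = -12.5

The minimum is at (0, 2.5) with z = -12.5.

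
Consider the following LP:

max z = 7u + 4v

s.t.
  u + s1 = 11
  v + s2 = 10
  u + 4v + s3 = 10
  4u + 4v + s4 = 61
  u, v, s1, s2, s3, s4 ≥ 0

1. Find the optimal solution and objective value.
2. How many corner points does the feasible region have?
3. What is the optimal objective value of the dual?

1. u = 10, v = 0, z = 70
2. 3
3. 70 (by strong duality, equal to the primal optimum)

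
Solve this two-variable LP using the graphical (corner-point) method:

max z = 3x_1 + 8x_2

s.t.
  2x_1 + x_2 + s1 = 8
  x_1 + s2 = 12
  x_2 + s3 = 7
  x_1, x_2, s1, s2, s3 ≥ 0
x_1 = 0.5, x_2 = 7, z = 57.5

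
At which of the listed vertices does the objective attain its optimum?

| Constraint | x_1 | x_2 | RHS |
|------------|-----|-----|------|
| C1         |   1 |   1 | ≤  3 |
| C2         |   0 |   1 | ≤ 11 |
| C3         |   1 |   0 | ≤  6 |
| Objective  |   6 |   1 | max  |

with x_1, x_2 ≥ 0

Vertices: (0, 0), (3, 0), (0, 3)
Evaluating z = 6x_1 + x_2 at each vertex:
  (0, 0): z = 0
  (3, 0): z = 18
  (0, 3): z = 3

The largest value is z = 18, attained at (3, 0).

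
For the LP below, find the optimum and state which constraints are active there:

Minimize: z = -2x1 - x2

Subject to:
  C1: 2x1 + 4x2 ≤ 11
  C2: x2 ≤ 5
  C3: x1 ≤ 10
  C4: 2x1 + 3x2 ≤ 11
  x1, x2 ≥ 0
Optimal: x1 = 5.5, x2 = 0
Slack at optimum:
  C1: slack = 0 (binding)
  C2: slack = 5
  C3: slack = 4.5
  C4: slack = 0 (binding)
  x1 ≥ 0: x1 = 5.5
  x2 ≥ 0: x2 = 0 (binding)
Binding constraints: C1, C4, x2 ≥ 0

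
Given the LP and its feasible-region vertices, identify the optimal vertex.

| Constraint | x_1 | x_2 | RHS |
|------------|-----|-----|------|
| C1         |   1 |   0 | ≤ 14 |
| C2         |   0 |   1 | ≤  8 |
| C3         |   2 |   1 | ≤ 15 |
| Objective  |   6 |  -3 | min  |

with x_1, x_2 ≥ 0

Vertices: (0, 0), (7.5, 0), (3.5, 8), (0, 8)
Evaluating z = 6x_1 - 3x_2 at each vertex:
  (0, 0): z = 0
  (7.5, 0): z = 45
  (3.5, 8): z = -3
  (0, 8): z = -24

The smallest value is z = -24, attained at (0, 8).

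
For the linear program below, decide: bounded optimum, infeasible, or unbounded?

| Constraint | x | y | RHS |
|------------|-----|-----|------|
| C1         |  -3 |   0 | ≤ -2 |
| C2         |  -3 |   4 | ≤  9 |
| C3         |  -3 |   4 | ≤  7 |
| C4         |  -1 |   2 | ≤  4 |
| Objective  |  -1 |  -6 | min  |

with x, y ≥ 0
Feasible point: (1, 0) satisfies every constraint, so the LP is feasible.
Direction d = (1, 0): for each constraint row a, a·d ≤ 0 —
  (-3)(1) + (0)(0) = -3 ≤ 0
  (-3)(1) + (4)(0) = -3 ≤ 0
  (-3)(1) + (4)(0) = -3 ≤ 0
  (-1)(1) + (2)(0) = -1 ≤ 0
and d ≥ 0, so (1, 0) + t·d stays feasible for every t ≥ 0. Along this ray z = -x - 6y changes by -1 per unit t, so z → −∞.

Unbounded — the objective can decrease without bound over the feasible region.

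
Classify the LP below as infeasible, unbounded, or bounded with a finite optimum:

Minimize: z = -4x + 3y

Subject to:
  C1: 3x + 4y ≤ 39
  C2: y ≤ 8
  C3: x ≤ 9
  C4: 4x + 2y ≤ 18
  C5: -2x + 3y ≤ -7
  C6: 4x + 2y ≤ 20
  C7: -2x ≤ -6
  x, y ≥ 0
The point (4.5, 0) satisfies every constraint, so the LP is feasible; the constraints give x ≤ 9 and y ≤ 8, which with x, y ≥ 0 keep the feasible region inside a bounded box. A feasible, bounded LP attains a finite optimum at a vertex.

Evaluating z = -4x + 3y at each vertex:
  (3.5, 0): z = -14
  (4.5, 0): z = -18
  (4.25, 0.5): z = -15.5

Feasible with finite optimum z* = -18 at (4.5, 0).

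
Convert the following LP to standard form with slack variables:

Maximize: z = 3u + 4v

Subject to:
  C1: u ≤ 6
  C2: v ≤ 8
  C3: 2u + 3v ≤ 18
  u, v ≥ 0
max z = 3u + 4v

s.t.
  u + s1 = 6
  v + s2 = 8
  2u + 3v + s3 = 18
  u, v, s1, s2, s3 ≥ 0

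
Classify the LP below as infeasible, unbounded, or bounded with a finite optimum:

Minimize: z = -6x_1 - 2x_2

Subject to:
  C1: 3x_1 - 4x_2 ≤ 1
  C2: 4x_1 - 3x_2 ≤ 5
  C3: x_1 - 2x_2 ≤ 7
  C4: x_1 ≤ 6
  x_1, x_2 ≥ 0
Feasible point: (0, 0) satisfies every constraint, so the LP is feasible.
Direction d = (0, 1): for each constraint row a, a·d ≤ 0 —
  (3)(0) + (-4)(1) = -4 ≤ 0
  (4)(0) + (-3)(1) = -3 ≤ 0
  (1)(0) + (-2)(1) = -2 ≤ 0
  (1)(0) + (0)(1) = 0 ≤ 0
and d ≥ 0, so (0, 0) + t·d stays feasible for every t ≥ 0. Along this ray z = -6x_1 - 2x_2 changes by -2 per unit t, so z → −∞.

Unbounded — the objective can decrease without bound over the feasible region.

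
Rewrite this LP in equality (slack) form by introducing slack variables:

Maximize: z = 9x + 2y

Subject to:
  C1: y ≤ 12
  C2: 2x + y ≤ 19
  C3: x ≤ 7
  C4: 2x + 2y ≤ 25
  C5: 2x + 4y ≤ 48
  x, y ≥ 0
max z = 9x + 2y

s.t.
  y + s1 = 12
  2x + y + s2 = 19
  x + s3 = 7
  2x + 2y + s4 = 25
  2x + 4y + s5 = 48
  x, y, s1, s2, s3, s4, s5 ≥ 0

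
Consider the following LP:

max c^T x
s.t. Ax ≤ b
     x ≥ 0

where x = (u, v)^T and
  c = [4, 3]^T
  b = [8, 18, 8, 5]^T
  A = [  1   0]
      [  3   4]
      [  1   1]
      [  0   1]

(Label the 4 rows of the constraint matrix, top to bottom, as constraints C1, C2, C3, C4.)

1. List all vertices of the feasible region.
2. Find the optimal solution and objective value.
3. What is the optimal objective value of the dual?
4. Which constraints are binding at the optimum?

1. (0, 0), (6, 0), (0, 4.5)
2. u = 6, v = 0, z = 24
3. 24 (by strong duality, equal to the primal optimum)
4. C2, v ≥ 0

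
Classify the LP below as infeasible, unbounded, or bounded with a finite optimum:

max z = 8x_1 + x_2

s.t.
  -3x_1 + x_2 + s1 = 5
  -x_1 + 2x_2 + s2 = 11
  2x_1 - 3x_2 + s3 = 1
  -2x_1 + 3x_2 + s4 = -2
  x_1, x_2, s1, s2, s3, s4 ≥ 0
The row 2x_1 - 3x_2 + s3 = 1 with s3 ≥ 0 requires 2x_1 - 3x_2 ≤ 1, while the row -2x_1 + 3x_2 + s4 = -2 with s4 ≥ 0 is equivalent to 2x_1 - 3x_2 ≥ 2. Together they would need 2 ≤ 2x_1 - 3x_2 ≤ 1, which is impossible since 2 > 1. No point satisfies all constraints.

The feasible region is empty; the LP is infeasible.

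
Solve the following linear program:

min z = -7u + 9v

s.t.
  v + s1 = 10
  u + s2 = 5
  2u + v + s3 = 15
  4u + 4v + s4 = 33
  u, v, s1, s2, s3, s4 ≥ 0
Each vertex is the intersection of two constraint boundaries that also satisfies all remaining constraints:
  u = 0 and v = 0 → (0, 0)
  u = 5 and v = 0 → (5, 0)
  u = 5 and 4u + 4v = 33 → (5, 3.25)
  4u + 4v = 33 and u = 0 → (0, 8.25)

Evaluating z = -7u + 9v at each vertex:
  (0, 0): z = 0
  (5, 0): z = -35
  (5, 3.25): z = -5.75
  (0, 8.25): z = 74.25

The minimum is at (5, 0) with z = -35.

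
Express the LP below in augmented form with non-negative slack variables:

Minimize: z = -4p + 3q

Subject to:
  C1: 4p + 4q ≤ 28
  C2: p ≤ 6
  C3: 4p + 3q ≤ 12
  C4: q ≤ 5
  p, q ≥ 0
min z = -4p + 3q

s.t.
  4p + 4q + s1 = 28
  p + s2 = 6
  4p + 3q + s3 = 12
  q + s4 = 5
  p, q, s1, s2, s3, s4 ≥ 0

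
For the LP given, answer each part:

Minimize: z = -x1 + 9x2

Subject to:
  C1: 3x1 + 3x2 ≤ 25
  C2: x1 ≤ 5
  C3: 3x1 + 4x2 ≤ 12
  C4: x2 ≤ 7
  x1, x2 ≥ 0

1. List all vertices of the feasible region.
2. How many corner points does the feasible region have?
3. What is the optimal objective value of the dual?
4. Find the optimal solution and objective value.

1. (0, 0), (4, 0), (0, 3)
2. 3
3. -4 (by strong duality, equal to the primal optimum)
4. x1 = 4, x2 = 0, z = -4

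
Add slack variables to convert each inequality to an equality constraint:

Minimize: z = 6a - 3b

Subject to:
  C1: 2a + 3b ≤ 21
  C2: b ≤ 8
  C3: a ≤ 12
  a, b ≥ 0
min z = 6a - 3b

s.t.
  2a + 3b + s1 = 21
  b + s2 = 8
  a + s3 = 12
  a, b, s1, s2, s3 ≥ 0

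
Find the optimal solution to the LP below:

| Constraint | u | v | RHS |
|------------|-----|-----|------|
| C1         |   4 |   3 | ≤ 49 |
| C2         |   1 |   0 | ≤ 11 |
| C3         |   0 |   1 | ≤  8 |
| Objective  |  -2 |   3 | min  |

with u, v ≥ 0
Each vertex is the intersection of two constraint boundaries that also satisfies all remaining constraints:
  u = 0 and v = 0 → (0, 0)
  u = 11 and v = 0 → (11, 0)
  4u + 3v = 49 and u = 11 → (11, 1.667)
  4u + 3v = 49 and v = 8 → (6.25, 8)
  v = 8 and u = 0 → (0, 8)

Evaluating z = -2u + 3v at each vertex:
  (0, 0): z = 0
  (11, 0): z = -22
  (11, 1.667): z = -17
  (6.25, 8): z = 11.5
  (0, 8): z = 24

The minimum is at (11, 0) with z = -22.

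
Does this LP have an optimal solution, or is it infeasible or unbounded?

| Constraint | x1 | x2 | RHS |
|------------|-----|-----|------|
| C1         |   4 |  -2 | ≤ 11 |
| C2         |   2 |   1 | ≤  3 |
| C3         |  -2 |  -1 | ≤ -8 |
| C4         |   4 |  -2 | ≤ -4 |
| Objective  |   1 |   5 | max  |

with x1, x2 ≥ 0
C2 requires 2x1 + x2 ≤ 3, while C3 (-2x1 - x2 ≤ -8) is equivalent to 2x1 + x2 ≥ 8. Together they would need 8 ≤ 2x1 + x2 ≤ 3, which is impossible since 8 > 3. No point satisfies all constraints.

The feasible region is empty; the LP is infeasible.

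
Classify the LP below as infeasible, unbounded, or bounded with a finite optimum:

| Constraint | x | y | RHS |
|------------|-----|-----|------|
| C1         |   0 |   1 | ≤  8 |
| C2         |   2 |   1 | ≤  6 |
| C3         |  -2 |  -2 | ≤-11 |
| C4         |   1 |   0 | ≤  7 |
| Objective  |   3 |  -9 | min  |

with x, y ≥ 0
The point (0, 6) satisfies every constraint, so the LP is feasible; the constraints give x ≤ 7 and y ≤ 8, which with x, y ≥ 0 keep the feasible region inside a bounded box. A feasible, bounded LP attains a finite optimum at a vertex.

The LP has an optimal solution: (0, 6) with z = -54.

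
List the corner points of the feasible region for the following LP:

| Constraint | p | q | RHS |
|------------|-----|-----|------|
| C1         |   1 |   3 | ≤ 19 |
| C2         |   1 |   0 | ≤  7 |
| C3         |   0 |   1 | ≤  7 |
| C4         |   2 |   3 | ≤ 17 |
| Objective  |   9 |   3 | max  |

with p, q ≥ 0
Each vertex is the intersection of two constraint boundaries that also satisfies all remaining constraints:
  p = 0 and q = 0 → (0, 0)
  p = 7 and q = 0 → (7, 0)
  p = 7 and 2p + 3q = 17 → (7, 1)
  2p + 3q = 17 and p = 0 → (0, 5.667)

Vertices: (0, 0), (7, 0), (7, 1), (0, 5.667)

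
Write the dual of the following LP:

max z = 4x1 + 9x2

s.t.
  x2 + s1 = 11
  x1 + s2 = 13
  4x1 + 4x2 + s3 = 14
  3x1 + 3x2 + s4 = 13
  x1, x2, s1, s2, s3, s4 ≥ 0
Minimize: z = 11y1 + 13y2 + 14y3 + 13y4

Subject to:
  C1: -y2 - 4y3 - 3y4 ≤ -4
  C2: -y1 - 4y3 - 3y4 ≤ -9
  y1, y2, y3, y4 ≥ 0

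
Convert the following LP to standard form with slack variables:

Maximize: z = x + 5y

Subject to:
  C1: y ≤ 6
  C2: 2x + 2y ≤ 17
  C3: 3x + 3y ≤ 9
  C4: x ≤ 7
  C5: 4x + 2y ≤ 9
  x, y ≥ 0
max z = x + 5y

s.t.
  y + s1 = 6
  2x + 2y + s2 = 17
  3x + 3y + s3 = 9
  x + s4 = 7
  4x + 2y + s5 = 9
  x, y, s1, s2, s3, s4, s5 ≥ 0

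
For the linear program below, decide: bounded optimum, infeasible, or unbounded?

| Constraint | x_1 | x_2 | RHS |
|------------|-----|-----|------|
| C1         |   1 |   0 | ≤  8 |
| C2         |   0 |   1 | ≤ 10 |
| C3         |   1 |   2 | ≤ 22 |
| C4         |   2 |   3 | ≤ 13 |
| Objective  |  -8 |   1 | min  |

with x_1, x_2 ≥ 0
The point (6.5, 0) satisfies every constraint, so the LP is feasible; the constraints give x_1 ≤ 8 and x_2 ≤ 10, which with x_1, x_2 ≥ 0 keep the feasible region inside a bounded box. A feasible, bounded LP attains a finite optimum at a vertex.

Evaluating z = -8x_1 + x_2 at each vertex:
  (0, 0): z = 0
  (6.5, 0): z = -52
  (0, 4.333): z = 4.333

Feasible with finite optimum z* = -52 at (6.5, 0).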